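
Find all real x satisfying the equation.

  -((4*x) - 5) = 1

Step 1. [-((4*x) - 5) = 1] flip signs both sides, so neg: (4*x) - 5 = -1.
Step 2. [(4*x) - 5 = -1] the outer -5 inverts by adding 5, so sub: 4*x = 4.
Step 3. [4*x = 4] divide by the outer 4. So div: x = 1.

Answer: x ∈ {1}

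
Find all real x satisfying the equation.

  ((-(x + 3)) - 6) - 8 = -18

Step 1. [((-(x + 3)) - 6) - 8 = -18] add 8: x sits inside (… - 8) ⇒ sub: (-(x + 3)) - 6 = -10.
Step 2. [(-(x + 3)) - 6 = -10] -6 is outermost — add 6 both sides, so sub: -(x + 3) = -4.
Step 3. [-(x + 3) = -4] LHS negated; negate both sides. So neg: x + 3 = 4.
Step 4. [x + 3 = 4] 3 comes off first (subtract 3). So sub: x = 1.

Answer: x ∈ {1}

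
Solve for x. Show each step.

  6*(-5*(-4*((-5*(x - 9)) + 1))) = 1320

Step 1. [6*(-5*(-4*((-5*(x - 9)) + 1))) = 1320] 6 out front; divide by 6, so div: -5*(-4*((-5*(x - 9)) + 1)) = 220.
Step 2. [-5*(-4*((-5*(x - 9)) + 1)) = 220] leading coefficient -5: divide by -5, so div: -4*((-5*(x - 9)) + 1) = -44.
Step 3. [-4*((-5*(x - 9)) + 1) = -44] -4·(inner) — divide through by -4, so div: (-5*(x - 9)) + 1 = 11.
Step 4. [(-5*(x - 9)) + 1 = 11] subtract 1: x sits inside (… + 1). So sub: -5*(x - 9) = 10.
Step 5. [-5*(x - 9) = 10] divide by the outer -5 ⇒ div: x - 9 = -2.
Step 6. [x - 9 = -2] -9 is outermost — add 9 both sides ⇒ sub: x = 7.

Answer: x ∈ {7}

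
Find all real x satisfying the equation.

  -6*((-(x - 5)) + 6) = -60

Step 1. [-6*((-(x - 5)) + 6) = -60] leading coefficient -6: divide by -6. So div: (-(x - 5)) + 6 = 10.
Step 2. [(-(x - 5)) + 6 = 10] the outer +6 inverts by subtracting 6 ⇒ sub: -(x - 5) = 4.
Step 3. [-(x - 5) = 4] flip signs both sides, so neg: x - 5 = -4.
Step 4. [x - 5 = -4] peel the -5: add 5 from each side, so sub: x = 1.

Answer: x ∈ {1}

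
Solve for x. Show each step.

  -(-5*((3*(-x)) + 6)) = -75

Step 1. [-(-5*((3*(-x)) + 6)) = -75] LHS negated; negate both sides, so neg: -5*((3*(-x)) + 6) = 75.
Step 2. [-5*((3*(-x)) + 6) = 75] leading coefficient -5: divide by -5 ⇒ div: (3*(-x)) + 6 = -15.
Step 3. [(3*(-x)) + 6 = -15] the outer +6 inverts by subtracting 6, so sub: 3*(-x) = -21.
Step 4. [3*(-x) = -21] LHS = 3·(…); ÷3 both sides. So div: -x = -7.
Step 5. [-x = -7] flip signs both sides ⇒ neg: x = 7.

Answer: x ∈ {7}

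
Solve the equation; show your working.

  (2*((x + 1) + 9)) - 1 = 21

Step 1. [(2*((x + 1) + 9)) - 1 = 21] -1 is outermost — add 1 both sides ⇒ sub: 2*((x + 1) + 9) = 22.
Step 2. [2*((x + 1) + 9) = 22] leading coefficient 2: divide by 2. So div: (x + 1) + 9 = 11.
Step 3. [(x + 1) + 9 = 11] peel the +9: subtract 9 from each side. So sub: x + 1 = 2.
Step 4. [x + 1 = 2] subtract 1: x sits inside (… + 1), so sub: x = 1.

Answer: x ∈ {1}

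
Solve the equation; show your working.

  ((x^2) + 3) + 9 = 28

Step 1. [((x^2) + 3) + 9 = 28] subtract 9: x sits inside (… + 9), so sub: (x^2) + 3 = 19.
Step 2. [(x^2) + 3 = 19] 3 comes off first (subtract 3). So sub: x^2 = 16.
Step 3. [x^2 = 16] √ both sides: 16 ≥ 0 gives two branches. So sqrt: x = 4 or -4.

Answer: x ∈ {-4, 4}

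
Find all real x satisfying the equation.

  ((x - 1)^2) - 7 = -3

Step 1. [((x - 1)^2) - 7 = -3] the outer -7 inverts by adding 7, so sub: (x - 1)^2 = 4.
Step 2. [(x - 1)^2 = 4] 4 ≥ 0, LHS is (·)² — take ±√, so sqrt: x - 1 = 2 or -2.
Step 3. [x - 1 = 2 or -2] -1 is outermost — add 1 both sides ⇒ sub: x = 3 or -1.

Answer: x ∈ {-1, 3}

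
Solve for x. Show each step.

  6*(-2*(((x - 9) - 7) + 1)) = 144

Step 1. [6*(-2*(((x - 9) - 7) + 1)) = 144] divide by the outer 6 ⇒ div: -2*(((x - 9) - 7) + 1) = 24.
Step 2. [-2*(((x - 9) - 7) + 1) = 24] -2 out front; divide by -2. So div: ((x - 9) - 7) + 1 = -12.
Step 3. [((x - 9) - 7) + 1 = -12] +1 is outermost — subtract 1 both sides, so sub: (x - 9) - 7 = -13.
Step 4. [(x - 9) - 7 = -13] the outer -7 inverts by adding 7 ⇒ sub: x - 9 = -6.
Step 5. [x - 9 = -6] add 9: x sits inside (… - 9) ⇒ sub: x = 3.

Answer: x ∈ {3}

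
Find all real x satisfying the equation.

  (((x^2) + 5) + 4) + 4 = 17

Step 1. [(((x^2) + 5) + 4) + 4 = 17] peel the +4: subtract 4 from each side. So sub: ((x^2) + 5) + 4 = 13.
Step 2. [((x^2) + 5) + 4 = 13] 4 comes off first (subtract 4) ⇒ sub: (x^2) + 5 = 9.
Step 3. [(x^2) + 5 = 9] subtract 5: x sits inside (… + 5). So sub: x^2 = 4.
Step 4. [x^2 = 4] √ both sides: 4 ≥ 0 gives two branches ⇒ sqrt: x = 2 or -2.

Answer: x ∈ {-2, 2}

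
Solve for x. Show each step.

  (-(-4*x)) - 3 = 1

Step 1. [(-(-4*x)) - 3 = 1] the outer -3 inverts by adding 3, so sub: -(-4*x) = 4.
Step 2. [-(-4*x) = 4] LHS negated; negate both sides. So neg: -4*x = -4.
Step 3. [-4*x = -4] LHS = -4·(…); ÷-4 both sides, so div: x = 1.

Answer: x ∈ {1}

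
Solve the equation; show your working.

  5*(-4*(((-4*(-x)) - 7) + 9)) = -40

Step 1. [5*(-4*(((-4*(-x)) - 7) + 9)) = -40] 5 out front; divide by 5. So div: -4*(((-4*(-x)) - 7) + 9) = -8.
Step 2. [-4*(((-4*(-x)) - 7) + 9) = -8] leading coefficient -4: divide by -4, so div: ((-4*(-x)) - 7) + 9 = 2.
Step 3. [((-4*(-x)) - 7) + 9 = 2] +9 is outermost — subtract 9 both sides ⇒ sub: (-4*(-x)) - 7 = -7.
Step 4. [(-4*(-x)) - 7 = -7] peel the -7: add 7 from each side ⇒ sub: -4*(-x) = 0.
Step 5. [-4*(-x) = 0] -4·(inner) — divide through by -4. So div: -x = 0.
Step 6. [-x = 0] leading − — multiply by −1, so neg: x = 0.

Answer: x ∈ {0}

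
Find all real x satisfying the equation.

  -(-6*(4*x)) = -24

Step 1. [-(-6*(4*x)) = -24] LHS negated; negate both sides, so neg: -6*(4*x) = 24.
Step 2. [-6*(4*x) = 24] -6 out front; divide by -6. So div: 4*x = -4.
Step 3. [4*x = -4] LHS = 4·(…); ÷4 both sides, so div: x = -1.

Answer: x ∈ {-1}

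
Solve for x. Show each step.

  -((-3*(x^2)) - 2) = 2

Step 1. [-((-3*(x^2)) - 2) = 2] leading − — multiply by −1. So neg: (-3*(x^2)) - 2 = -2.
Step 2. [(-3*(x^2)) - 2 = -2] add 2: x sits inside (… - 2). So sub: -3*(x^2) = 0.
Step 3. [-3*(x^2) = 0] -3·(inner) — divide through by -3, so div: x^2 = 0.
Step 4. [x^2 = 0] LHS squared, RHS 0 ≥ 0: apply √ (±), so sqrt: x = 0.

Answer: x ∈ {0}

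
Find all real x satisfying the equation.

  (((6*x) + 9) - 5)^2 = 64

Step 1. [(((6*x) + 9) - 5)^2 = 64] 64 ≥ 0, LHS is (·)² — take ±√ ⇒ sqrt: ((6*x) + 9) - 5 = 8 or -8.
Step 2. [((6*x) + 9) - 5 = 8 or -8] peel the -5: add 5 from each side, so sub: (6*x) + 9 = 13 or -3.
Step 3. [(6*x) + 9 = 13 or -3] the outer +9 inverts by subtracting 9 ⇒ sub: 6*x = 4 or -12.
Step 4. [6*x = 4 or -12] 6 out front; divide by 6 ⇒ div: x = 2/3 or -2.

Answer: x ∈ {-2, 2/3}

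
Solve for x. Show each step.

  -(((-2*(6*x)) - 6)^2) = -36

Step 1. [-(((-2*(6*x)) - 6)^2) = -36] flip signs both sides, so neg: ((-2*(6*x)) - 6)^2 = 36.
Step 2. [((-2*(6*x)) - 6)^2 = 36] LHS squared, RHS 36 ≥ 0: apply √ (±) ⇒ sqrt: (-2*(6*x)) - 6 = 6 or -6.
Step 3. [(-2*(6*x)) - 6 = 6 or -6] the outer -6 inverts by adding 6 ⇒ sub: -2*(6*x) = 12 or 0.
Step 4. [-2*(6*x) = 12 or 0] leading coefficient -2: divide by -2 ⇒ div: 6*x = -6 or 0.
Step 5. [6*x = -6 or 0] 6·(inner) — divide through by 6 ⇒ div: x = -1 or 0.

Answer: x ∈ {-1, 0}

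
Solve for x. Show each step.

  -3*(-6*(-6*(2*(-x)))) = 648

Step 1. [-3*(-6*(-6*(2*(-x)))) = 648] -3·(inner) — divide through by -3. So div: -6*(-6*(2*(-x))) = -216.
Step 2. [-6*(-6*(2*(-x))) = -216] leading coefficient -6: divide by -6. So div: -6*(2*(-x)) = 36.
Step 3. [-6*(2*(-x)) = 36] divide by the outer -6. So div: 2*(-x) = -6.
Step 4. [2*(-x) = -6] 2 out front; divide by 2, so div: -x = -3.
Step 5. [-x = -3] leading − — multiply by −1 ⇒ neg: x = 3.

Answer: x ∈ {3}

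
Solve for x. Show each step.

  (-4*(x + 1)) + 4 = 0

Step 1. [(-4*(x + 1)) + 4 = 0] -4 divides every term; factor it out, so factor: (x + 1) - 1 = 0.
Step 2. [(x + 1) - 1 = 0] -1 is outermost — add 1 both sides ⇒ sub: x + 1 = 1.
Step 3. [x + 1 = 1] 1 comes off first (subtract 1) ⇒ sub: x = 0.

Answer: x ∈ {0}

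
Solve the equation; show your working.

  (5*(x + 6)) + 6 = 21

Step 1. [(5*(x + 6)) + 6 = 21] 6 comes off first (subtract 6), so sub: 5*(x + 6) = 15.
Step 2. [5*(x + 6) = 15] 5·(inner) — divide through by 5, so div: x + 6 = 3.
Step 3. [x + 6 = 3] 6 comes off first (subtract 6). So sub: x = -3.

Answer: x ∈ {-3}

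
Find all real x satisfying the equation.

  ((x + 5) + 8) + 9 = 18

Step 1. [((x + 5) + 8) + 9 = 18] +9 is outermost — subtract 9 both sides ⇒ sub: (x + 5) + 8 = 9.
Step 2. [(x + 5) + 8 = 9] the outer +8 inverts by subtracting 8. So sub: x + 5 = 1.
Step 3. [x + 5 = 1] peel the +5: subtract 5 from each side, so sub: x = -4.

Answer: x ∈ {-4}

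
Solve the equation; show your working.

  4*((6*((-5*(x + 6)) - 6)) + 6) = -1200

Step 1. [4*((6*((-5*(x + 6)) - 6)) + 6) = -1200] leading coefficient 4: divide by 4 ⇒ div: (6*((-5*(x + 6)) - 6)) + 6 = -300.
Step 2. [(6*((-5*(x + 6)) - 6)) + 6 = -300] subtract 6: x sits inside (… + 6). So sub: 6*((-5*(x + 6)) - 6) = -306.
Step 3. [6*((-5*(x + 6)) - 6) = -306] 6 out front; divide by 6 ⇒ div: (-5*(x + 6)) - 6 = -51.
Step 4. [(-5*(x + 6)) - 6 = -51] -6 is outermost — add 6 both sides. So sub: -5*(x + 6) = -45.
Step 5. [-5*(x + 6) = -45] divide by the outer -5. So div: x + 6 = 9.
Step 6. [x + 6 = 9] the outer +6 inverts by subtracting 6 ⇒ sub: x = 3.

Answer: x ∈ {3}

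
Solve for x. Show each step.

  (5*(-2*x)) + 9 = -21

Step 1. [(5*(-2*x)) + 9 = -21] +9 is outermost — subtract 9 both sides, so sub: 5*(-2*x) = -30.
Step 2. [5*(-2*x) = -30] LHS = 5·(…); ÷5 both sides, so div: -2*x = -6.
Step 3. [-2*x = -6] -2 out front; divide by -2 ⇒ div: x = 3.

Answer: x ∈ {3}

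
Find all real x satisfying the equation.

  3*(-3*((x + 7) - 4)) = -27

Step 1. [3*(-3*((x + 7) - 4)) = -27] 3·(inner) — divide through by 3 ⇒ div: -3*((x + 7) - 4) = -9.
Step 2. [-3*((x + 7) - 4) = -9] leading coefficient -3: divide by -3. So div: (x + 7) - 4 = 3.
Step 3. [(x + 7) - 4 = 3] the outer -4 inverts by adding 4. So sub: x + 7 = 7.
Step 4. [x + 7 = 7] the outer +7 inverts by subtracting 7 ⇒ sub: x = 0.

Answer: x ∈ {0}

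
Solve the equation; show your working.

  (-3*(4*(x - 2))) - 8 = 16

Step 1. [(-3*(4*(x - 2))) - 8 = 16] 8 comes off first (add 8) ⇒ sub: -3*(4*(x - 2)) = 24.
Step 2. [-3*(4*(x - 2)) = 24] -3 out front; divide by -3 ⇒ div: 4*(x - 2) = -8.
Step 3. [4*(x - 2) = -8] 4 out front; divide by 4 ⇒ div: x - 2 = -2.
Step 4. [x - 2 = -2] peel the -2: add 2 from each side, so sub: x = 0.

Answer: x ∈ {0}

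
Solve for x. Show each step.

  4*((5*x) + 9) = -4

Step 1. [4*((5*x) + 9) = -4] LHS = 4·(…); ÷4 both sides. So div: (5*x) + 9 = -1.
Step 2. [(5*x) + 9 = -1] subtract 9: x sits inside (… + 9), so sub: 5*x = -10.
Step 3. [5*x = -10] 5·(inner) — divide through by 5, so div: x = -2.

Answer: x ∈ {-2}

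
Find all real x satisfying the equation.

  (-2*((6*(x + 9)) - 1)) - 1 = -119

Step 1. [(-2*((6*(x + 9)) - 1)) - 1 = -119] peel the -1: add 1 from each side, so sub: -2*((6*(x + 9)) - 1) = -118.
Step 2. [-2*((6*(x + 9)) - 1) = -118] -2·(inner) — divide through by -2, so div: (6*(x + 9)) - 1 = 59.
Step 3. [(6*(x + 9)) - 1 = 59] the outer -1 inverts by adding 1, so sub: 6*(x + 9) = 60.
Step 4. [6*(x + 9) = 60] divide by the outer 6. So div: x + 9 = 10.
Step 5. [x + 9 = 10] the outer +9 inverts by subtracting 9 ⇒ sub: x = 1.

Answer: x ∈ {1}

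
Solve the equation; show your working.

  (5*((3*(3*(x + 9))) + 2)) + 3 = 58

Step 1. [(5*((3*(3*(x + 9))) + 2)) + 3 = 58] peel the +3: subtract 3 from each side. So sub: 5*((3*(3*(x + 9))) + 2) = 55.
Step 2. [5*((3*(3*(x + 9))) + 2) = 55] leading coefficient 5: divide by 5. So div: (3*(3*(x + 9))) + 2 = 11.
Step 3. [(3*(3*(x + 9))) + 2 = 11] peel the +2: subtract 2 from each side, so sub: 3*(3*(x + 9)) = 9.
Step 4. [3*(3*(x + 9)) = 9] 3 out front; divide by 3 ⇒ div: 3*(x + 9) = 3.
Step 5. [3*(x + 9) = 3] LHS = 3·(…); ÷3 both sides. So div: x + 9 = 1.
Step 6. [x + 9 = 1] the outer +9 inverts by subtracting 9, so sub: x = -8.

Answer: x ∈ {-8}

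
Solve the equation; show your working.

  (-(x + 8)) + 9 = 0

Step 1. [(-(x + 8)) + 9 = 0] +9 is outermost — subtract 9 both sides ⇒ sub: -(x + 8) = -9.
Step 2. [-(x + 8) = -9] LHS negated; negate both sides, so neg: x + 8 = 9.
Step 3. [x + 8 = 9] peel the +8: subtract 8 from each side, so sub: x = 1.

Answer: x ∈ {1}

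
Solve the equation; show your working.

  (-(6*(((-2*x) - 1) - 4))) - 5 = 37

Step 1. [(-(6*(((-2*x) - 1) - 4))) - 5 = 37] peel the -5: add 5 from each side, so sub: -(6*(((-2*x) - 1) - 4)) = 42.
Step 2. [-(6*(((-2*x) - 1) - 4)) = 42] leading − — multiply by −1, so neg: 6*(((-2*x) - 1) - 4) = -42.
Step 3. [6*(((-2*x) - 1) - 4) = -42] leading coefficient 6: divide by 6 ⇒ div: ((-2*x) - 1) - 4 = -7.
Step 4. [((-2*x) - 1) - 4 = -7] peel the -4: add 4 from each side ⇒ sub: (-2*x) - 1 = -3.
Step 5. [(-2*x) - 1 = -3] peel the -1: add 1 from each side ⇒ sub: -2*x = -2.
Step 6. [-2*x = -2] divide by the outer -2, so div: x = 1.

Answer: x ∈ {1}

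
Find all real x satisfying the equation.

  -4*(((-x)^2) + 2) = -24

Step 1. [-4*(((-x)^2) + 2) = -24] -4·(inner) — divide through by -4. So div: ((-x)^2) + 2 = 6.
Step 2. [((-x)^2) + 2 = 6] subtract 2: x sits inside (… + 2) ⇒ sub: (-x)^2 = 4.
Step 3. [(-x)^2 = 4] √ both sides: 4 ≥ 0 gives two branches, so sqrt: -x = 2 or -2.
Step 4. [-x = 2 or -2] LHS negated; negate both sides, so neg: x = -2 or 2.

Answer: x ∈ {-2, 2}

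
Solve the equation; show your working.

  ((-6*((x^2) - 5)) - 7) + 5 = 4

Step 1. [((-6*((x^2) - 5)) - 7) + 5 = 4] subtract 5: x sits inside (… + 5). So sub: (-6*((x^2) - 5)) - 7 = -1.
Step 2. [(-6*((x^2) - 5)) - 7 = -1] the outer -7 inverts by adding 7, so sub: -6*((x^2) - 5) = 6.
Step 3. [-6*((x^2) - 5) = 6] -6 out front; divide by -6. So div: (x^2) - 5 = -1.
Step 4. [(x^2) - 5 = -1] add 5: x sits inside (… - 5) ⇒ sub: x^2 = 4.
Step 5. [x^2 = 4] √ both sides: 4 ≥ 0 gives two branches. So sqrt: x = 2 or -2.

Answer: x ∈ {-2, 2}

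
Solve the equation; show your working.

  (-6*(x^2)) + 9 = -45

Step 1. [(-6*(x^2)) + 9 = -45] the outer +9 inverts by subtracting 9 ⇒ sub: -6*(x^2) = -54.
Step 2. [-6*(x^2) = -54] leading coefficient -6: divide by -6, so div: x^2 = 9.
Step 3. [x^2 = 9] LHS squared, RHS 9 ≥ 0: apply √ (±), so sqrt: x = 3 or -3.

Answer: x ∈ {-3, 3}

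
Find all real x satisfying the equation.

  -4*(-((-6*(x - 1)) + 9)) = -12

Step 1. [-4*(-((-6*(x - 1)) + 9)) = -12] leading coefficient -4: divide by -4, so div: -((-6*(x - 1)) + 9) = 3.
Step 2. [-((-6*(x - 1)) + 9) = 3] LHS negated; negate both sides ⇒ neg: (-6*(x - 1)) + 9 = -3.
Step 3. [(-6*(x - 1)) + 9 = -3] the outer +9 inverts by subtracting 9 ⇒ sub: -6*(x - 1) = -12.
Step 4. [-6*(x - 1) = -12] LHS = -6·(…); ÷-6 both sides ⇒ div: x - 1 = 2.
Step 5. [x - 1 = 2] peel the -1: add 1 from each side, so sub: x = 3.

Answer: x ∈ {3}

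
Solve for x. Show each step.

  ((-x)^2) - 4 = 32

Step 1. [((-x)^2) - 4 = 32] -4 is outermost — add 4 both sides ⇒ sub: (-x)^2 = 36.
Step 2. [(-x)^2 = 36] LHS squared, RHS 36 ≥ 0: apply √ (±), so sqrt: -x = 6 or -6.
Step 3. [-x = 6 or -6] LHS negated; negate both sides, so neg: x = -6 or 6.

Answer: x ∈ {-6, 6}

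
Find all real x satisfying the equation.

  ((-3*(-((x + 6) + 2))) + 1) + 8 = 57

Step 1. [((-3*(-((x + 6) + 2))) + 1) + 8 = 57] 8 comes off first (subtract 8), so sub: (-3*(-((x + 6) + 2))) + 1 = 49.
Step 2. [(-3*(-((x + 6) + 2))) + 1 = 49] subtract 1: x sits inside (… + 1). So sub: -3*(-((x + 6) + 2)) = 48.
Step 3. [-3*(-((x + 6) + 2)) = 48] leading coefficient -3: divide by -3. So div: -((x + 6) + 2) = -16.
Step 4. [-((x + 6) + 2) = -16] leading − — multiply by −1, so neg: (x + 6) + 2 = 16.
Step 5. [(x + 6) + 2 = 16] subtract 2: x sits inside (… + 2), so sub: x + 6 = 14.
Step 6. [x + 6 = 14] +6 is outermost — subtract 6 both sides, so sub: x = 8.

Answer: x ∈ {8}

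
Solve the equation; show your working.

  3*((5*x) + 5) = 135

Step 1. [3*((5*x) + 5) = 135] 3·(inner) — divide through by 3, so div: (5*x) + 5 = 45.
Step 2. [(5*x) + 5 = 45] +5 is outermost — subtract 5 both sides. So sub: 5*x = 40.
Step 3. [5*x = 40] LHS = 5·(…); ÷5 both sides ⇒ div: x = 8.

Answer: x ∈ {8}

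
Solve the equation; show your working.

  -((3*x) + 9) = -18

Step 1. [-((3*x) + 9) = -18] flip signs both sides, so neg: (3*x) + 9 = 18.
Step 2. [(3*x) + 9 = 18] 3 divides every term; factor it out, so factor: x + 3 = 6.
Step 3. [x + 3 = 6] +3 is outermost — subtract 3 both sides, so sub: x = 3.

Answer: x ∈ {3}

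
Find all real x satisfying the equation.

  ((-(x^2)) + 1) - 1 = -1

Step 1. [((-(x^2)) + 1) - 1 = -1] -1 is outermost — add 1 both sides, so sub: (-(x^2)) + 1 = 0.
Step 2. [(-(x^2)) + 1 = 0] the outer +1 inverts by subtracting 1 ⇒ sub: -(x^2) = -1.
Step 3. [-(x^2) = -1] leading − — multiply by −1, so neg: x^2 = 1.
Step 4. [x^2 = 1] √ both sides: 1 ≥ 0 gives two branches. So sqrt: x = 1 or -1.

Answer: x ∈ {-1, 1}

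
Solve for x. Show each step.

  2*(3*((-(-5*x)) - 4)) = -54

Step 1. [2*(3*((-(-5*x)) - 4)) = -54] divide by the outer 2. So div: 3*((-(-5*x)) - 4) = -27.
Step 2. [3*((-(-5*x)) - 4) = -27] LHS = 3·(…); ÷3 both sides, so div: (-(-5*x)) - 4 = -9.
Step 3. [(-(-5*x)) - 4 = -9] 4 comes off first (add 4), so sub: -(-5*x) = -5.
Step 4. [-(-5*x) = -5] leading − — multiply by −1 ⇒ neg: -5*x = 5.
Step 5. [-5*x = 5] -5·(inner) — divide through by -5, so div: x = -1.

Answer: x ∈ {-1}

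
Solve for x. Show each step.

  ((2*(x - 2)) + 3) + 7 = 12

Step 1. [((2*(x - 2)) + 3) + 7 = 12] subtract 7: x sits inside (… + 7). So sub: (2*(x - 2)) + 3 = 5.
Step 2. [(2*(x - 2)) + 3 = 5] 3 comes off first (subtract 3) ⇒ sub: 2*(x - 2) = 2.
Step 3. [2*(x - 2) = 2] LHS = 2·(…); ÷2 both sides. So div: x - 2 = 1.
Step 4. [x - 2 = 1] the outer -2 inverts by adding 2 ⇒ sub: x = 3.

Answer: x ∈ {3}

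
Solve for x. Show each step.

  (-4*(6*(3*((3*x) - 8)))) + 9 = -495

Step 1. [(-4*(6*(3*((3*x) - 8)))) + 9 = -495] 9 comes off first (subtract 9) ⇒ sub: -4*(6*(3*((3*x) - 8))) = -504.
Step 2. [-4*(6*(3*((3*x) - 8))) = -504] -4·(inner) — divide through by -4 ⇒ div: 6*(3*((3*x) - 8)) = 126.
Step 3. [6*(3*((3*x) - 8)) = 126] divide by the outer 6, so div: 3*((3*x) - 8) = 21.
Step 4. [3*((3*x) - 8) = 21] LHS = 3·(…); ÷3 both sides. So div: (3*x) - 8 = 7.
Step 5. [(3*x) - 8 = 7] -8 is outermost — add 8 both sides, so sub: 3*x = 15.
Step 6. [3*x = 15] leading coefficient 3: divide by 3 ⇒ div: x = 5.

Answer: x ∈ {5}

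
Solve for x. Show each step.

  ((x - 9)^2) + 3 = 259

Step 1. [((x - 9)^2) + 3 = 259] subtract 3: x sits inside (… + 3) ⇒ sub: (x - 9)^2 = 256.
Step 2. [(x - 9)^2 = 256] 256 ≥ 0, LHS is (·)² — take ±√, so sqrt: x - 9 = 16 or -16.
Step 3. [x - 9 = 16 or -16] peel the -9: add 9 from each side. So sub: x = 25 or -7.

Answer: x ∈ {-7, 25}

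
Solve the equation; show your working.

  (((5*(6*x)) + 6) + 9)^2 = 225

Step 1. [(((5*(6*x)) + 6) + 9)^2 = 225] 225 ≥ 0, LHS is (·)² — take ±√. So sqrt: ((5*(6*x)) + 6) + 9 = 15 or -15.
Step 2. [((5*(6*x)) + 6) + 9 = 15 or -15] 9 comes off first (subtract 9), so sub: (5*(6*x)) + 6 = 6 or -24.
Step 3. [(5*(6*x)) + 6 = 6 or -24] peel the +6: subtract 6 from each side ⇒ sub: 5*(6*x) = 0 or -30.
Step 4. [5*(6*x) = 0 or -30] 5 out front; divide by 5. So div: 6*x = 0 or -6.
Step 5. [6*x = 0 or -6] LHS = 6·(…); ÷6 both sides ⇒ div: x = 0 or -1.

Answer: x ∈ {-1, 0}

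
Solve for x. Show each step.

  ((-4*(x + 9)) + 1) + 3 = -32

Step 1. [((-4*(x + 9)) + 1) + 3 = -32] +3 is outermost — subtract 3 both sides, so sub: (-4*(x + 9)) + 1 = -35.
Step 2. [(-4*(x + 9)) + 1 = -35] 1 comes off first (subtract 1), so sub: -4*(x + 9) = -36.
Step 3. [-4*(x + 9) = -36] divide by the outer -4 ⇒ div: x + 9 = 9.
Step 4. [x + 9 = 9] 9 comes off first (subtract 9). So sub: x = 0.

Answer: x ∈ {0}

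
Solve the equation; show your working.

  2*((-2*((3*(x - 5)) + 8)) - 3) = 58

Step 1. [2*((-2*((3*(x - 5)) + 8)) - 3) = 58] LHS = 2·(…); ÷2 both sides, so div: (-2*((3*(x - 5)) + 8)) - 3 = 29.
Step 2. [(-2*((3*(x - 5)) + 8)) - 3 = 29] the outer -3 inverts by adding 3 ⇒ sub: -2*((3*(x - 5)) + 8) = 32.
Step 3. [-2*((3*(x - 5)) + 8) = 32] leading coefficient -2: divide by -2. So div: (3*(x - 5)) + 8 = -16.
Step 4. [(3*(x - 5)) + 8 = -16] 8 comes off first (subtract 8). So sub: 3*(x - 5) = -24.
Step 5. [3*(x - 5) = -24] 3·(inner) — divide through by 3, so div: x - 5 = -8.
Step 6. [x - 5 = -8] the outer -5 inverts by adding 5, so sub: x = -3.

Answer: x ∈ {-3}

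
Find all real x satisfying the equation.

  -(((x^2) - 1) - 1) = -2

Step 1. [-(((x^2) - 1) - 1) = -2] LHS negated; negate both sides, so neg: ((x^2) - 1) - 1 = 2.
Step 2. [((x^2) - 1) - 1 = 2] 1 comes off first (add 1) ⇒ sub: (x^2) - 1 = 3.
Step 3. [(x^2) - 1 = 3] 1 comes off first (add 1). So sub: x^2 = 4.
Step 4. [x^2 = 4] √ both sides: 4 ≥ 0 gives two branches. So sqrt: x = 2 or -2.

Answer: x ∈ {-2, 2}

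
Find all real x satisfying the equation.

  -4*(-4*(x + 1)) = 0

Step 1. [-4*(-4*(x + 1)) = 0] -4 out front; divide by -4. So div: -4*(x + 1) = 0.
Step 2. [-4*(x + 1) = 0] -4 out front; divide by -4, so div: x + 1 = 0.
Step 3. [x + 1 = 0] peel the +1: subtract 1 from each side, so sub: x = -1.

Answer: x ∈ {-1}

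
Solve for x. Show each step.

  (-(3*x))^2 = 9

Step 1. [(-(3*x))^2 = 9] LHS squared, RHS 9 ≥ 0: apply √ (±), so sqrt: -(3*x) = 3 or -3.
Step 2. [-(3*x) = 3 or -3] flip signs both sides. So neg: 3*x = -3 or 3.
Step 3. [3*x = -3 or 3] leading coefficient 3: divide by 3. So div: x = -1 or 1.

Answer: x ∈ {-1, 1}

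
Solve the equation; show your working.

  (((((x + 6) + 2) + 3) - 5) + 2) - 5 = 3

Step 1. [(((((x + 6) + 2) + 3) - 5) + 2) - 5 = 3] the outer -5 inverts by adding 5, so sub: ((((x + 6) + 2) + 3) - 5) + 2 = 8.
Step 2. [((((x + 6) + 2) + 3) - 5) + 2 = 8] subtract 2: x sits inside (… + 2) ⇒ sub: (((x + 6) + 2) + 3) - 5 = 6.
Step 3. [(((x + 6) + 2) + 3) - 5 = 6] add 5: x sits inside (… - 5) ⇒ sub: ((x + 6) + 2) + 3 = 11.
Step 4. [((x + 6) + 2) + 3 = 11] +3 is outermost — subtract 3 both sides ⇒ sub: (x + 6) + 2 = 8.
Step 5. [(x + 6) + 2 = 8] peel the +2: subtract 2 from each side ⇒ sub: x + 6 = 6.
Step 6. [x + 6 = 6] subtract 6: x sits inside (… + 6). So sub: x = 0.

Answer: x ∈ {0}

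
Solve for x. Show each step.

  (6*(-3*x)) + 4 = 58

Step 1. [(6*(-3*x)) + 4 = 58] peel the +4: subtract 4 from each side. So sub: 6*(-3*x) = 54.
Step 2. [6*(-3*x) = 54] 6·(inner) — divide through by 6 ⇒ div: -3*x = 9.
Step 3. [-3*x = 9] LHS = -3·(…); ÷-3 both sides, so div: x = -3.

Answer: x ∈ {-3}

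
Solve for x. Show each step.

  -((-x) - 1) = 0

Step 1. [-((-x) - 1) = 0] LHS negated; negate both sides. So neg: (-x) - 1 = 0.
Step 2. [(-x) - 1 = 0] 1 comes off first (add 1). So sub: -x = 1.
Step 3. [-x = 1] flip signs both sides. So neg: x = -1.

Answer: x ∈ {-1}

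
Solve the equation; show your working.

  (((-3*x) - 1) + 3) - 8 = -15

Step 1. [(((-3*x) - 1) + 3) - 8 = -15] the outer -8 inverts by adding 8. So sub: ((-3*x) - 1) + 3 = -7.
Step 2. [((-3*x) - 1) + 3 = -7] +3 is outermost — subtract 3 both sides ⇒ sub: (-3*x) - 1 = -10.
Step 3. [(-3*x) - 1 = -10] -1 is outermost — add 1 both sides. So sub: -3*x = -9.
Step 4. [-3*x = -9] divide by the outer -3 ⇒ div: x = 3.

Answer: x ∈ {3}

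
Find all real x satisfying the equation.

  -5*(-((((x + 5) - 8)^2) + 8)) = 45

Step 1. [-5*(-((((x + 5) - 8)^2) + 8)) = 45] divide by the outer -5 ⇒ div: -((((x + 5) - 8)^2) + 8) = -9.
Step 2. [-((((x + 5) - 8)^2) + 8) = -9] leading − — multiply by −1, so neg: (((x + 5) - 8)^2) + 8 = 9.
Step 3. [(((x + 5) - 8)^2) + 8 = 9] peel the +8: subtract 8 from each side, so sub: ((x + 5) - 8)^2 = 1.
Step 4. [((x + 5) - 8)^2 = 1] LHS squared, RHS 1 ≥ 0: apply √ (±) ⇒ sqrt: (x + 5) - 8 = 1 or -1.
Step 5. [(x + 5) - 8 = 1 or -1] add 8: x sits inside (… - 8). So sub: x + 5 = 9 or 7.
Step 6. [x + 5 = 9 or 7] +5 is outermost — subtract 5 both sides ⇒ sub: x = 4 or 2.

Answer: x ∈ {2, 4}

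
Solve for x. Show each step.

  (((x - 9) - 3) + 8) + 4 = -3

Step 1. [(((x - 9) - 3) + 8) + 4 = -3] +4 is outermost — subtract 4 both sides, so sub: ((x - 9) - 3) + 8 = -7.
Step 2. [((x - 9) - 3) + 8 = -7] peel the +8: subtract 8 from each side. So sub: (x - 9) - 3 = -15.
Step 3. [(x - 9) - 3 = -15] -3 is outermost — add 3 both sides ⇒ sub: x - 9 = -12.
Step 4. [x - 9 = -12] peel the -9: add 9 from each side. So sub: x = -3.

Answer: x ∈ {-3}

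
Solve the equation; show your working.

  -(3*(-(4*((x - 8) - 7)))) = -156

Step 1. [-(3*(-(4*((x - 8) - 7)))) = -156] flip signs both sides. So neg: 3*(-(4*((x - 8) - 7))) = 156.
Step 2. [3*(-(4*((x - 8) - 7))) = 156] leading coefficient 3: divide by 3 ⇒ div: -(4*((x - 8) - 7)) = 52.
Step 3. [-(4*((x - 8) - 7)) = 52] leading − — multiply by −1, so neg: 4*((x - 8) - 7) = -52.
Step 4. [4*((x - 8) - 7) = -52] leading coefficient 4: divide by 4, so div: (x - 8) - 7 = -13.
Step 5. [(x - 8) - 7 = -13] the outer -7 inverts by adding 7, so sub: x - 8 = -6.
Step 6. [x - 8 = -6] peel the -8: add 8 from each side. So sub: x = 2.

Answer: x ∈ {2}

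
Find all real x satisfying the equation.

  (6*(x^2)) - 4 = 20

Step 1. [(6*(x^2)) - 4 = 20] add 4: x sits inside (… - 4). So sub: 6*(x^2) = 24.
Step 2. [6*(x^2) = 24] divide by the outer 6, so div: x^2 = 4.
Step 3. [x^2 = 4] √ both sides: 4 ≥ 0 gives two branches ⇒ sqrt: x = 2 or -2.

Answer: x ∈ {-2, 2}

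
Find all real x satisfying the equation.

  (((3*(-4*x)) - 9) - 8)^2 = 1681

Step 1. [(((3*(-4*x)) - 9) - 8)^2 = 1681] √ both sides: 1681 ≥ 0 gives two branches, so sqrt: ((3*(-4*x)) - 9) - 8 = 41 or -41.
Step 2. [((3*(-4*x)) - 9) - 8 = 41 or -41] 8 comes off first (add 8) ⇒ sub: (3*(-4*x)) - 9 = 49 or -33.
Step 3. [(3*(-4*x)) - 9 = 49 or -33] the outer -9 inverts by adding 9. So sub: 3*(-4*x) = 58 or -24.
Step 4. [3*(-4*x) = 58 or -24] 3·(inner) — divide through by 3, so div: -4*x = 58/3 or -8.
Step 5. [-4*x = 58/3 or -8] LHS = -4·(…); ÷-4 both sides. So div: x = -29/6 or 2.

Answer: x ∈ {-29/6, 2}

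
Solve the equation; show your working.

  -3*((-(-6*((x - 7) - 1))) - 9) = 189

Step 1. [-3*((-(-6*((x - 7) - 1))) - 9) = 189] LHS = -3·(…); ÷-3 both sides ⇒ div: (-(-6*((x - 7) - 1))) - 9 = -63.
Step 2. [(-(-6*((x - 7) - 1))) - 9 = -63] add 9: x sits inside (… - 9). So sub: -(-6*((x - 7) - 1)) = -54.
Step 3. [-(-6*((x - 7) - 1)) = -54] LHS negated; negate both sides, so neg: -6*((x - 7) - 1) = 54.
Step 4. [-6*((x - 7) - 1) = 54] LHS = -6·(…); ÷-6 both sides ⇒ div: (x - 7) - 1 = -9.
Step 5. [(x - 7) - 1 = -9] the outer -1 inverts by adding 1, so sub: x - 7 = -8.
Step 6. [x - 7 = -8] the outer -7 inverts by adding 7, so sub: x = -1.

Answer: x ∈ {-1}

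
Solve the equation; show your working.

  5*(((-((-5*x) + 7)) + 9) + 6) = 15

Step 1. [5*(((-((-5*x) + 7)) + 9) + 6) = 15] 5·(inner) — divide through by 5, so div: ((-((-5*x) + 7)) + 9) + 6 = 3.
Step 2. [((-((-5*x) + 7)) + 9) + 6 = 3] subtract 6: x sits inside (… + 6) ⇒ sub: (-((-5*x) + 7)) + 9 = -3.
Step 3. [(-((-5*x) + 7)) + 9 = -3] +9 is outermost — subtract 9 both sides ⇒ sub: -((-5*x) + 7) = -12.
Step 4. [-((-5*x) + 7) = -12] LHS negated; negate both sides, so neg: (-5*x) + 7 = 12.
Step 5. [(-5*x) + 7 = 12] the outer +7 inverts by subtracting 7. So sub: -5*x = 5.
Step 6. [-5*x = 5] -5·(inner) — divide through by -5. So div: x = -1.

Answer: x ∈ {-1}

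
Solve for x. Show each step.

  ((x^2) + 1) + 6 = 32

Step 1. [((x^2) + 1) + 6 = 32] subtract 6: x sits inside (… + 6), so sub: (x^2) + 1 = 26.
Step 2. [(x^2) + 1 = 26] subtract 1: x sits inside (… + 1) ⇒ sub: x^2 = 25.
Step 3. [x^2 = 25] √ both sides: 25 ≥ 0 gives two branches. So sqrt: x = 5 or -5.

Answer: x ∈ {-5, 5}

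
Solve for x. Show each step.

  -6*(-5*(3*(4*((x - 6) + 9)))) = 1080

Step 1. [-6*(-5*(3*(4*((x - 6) + 9)))) = 1080] LHS = -6·(…); ÷-6 both sides. So div: -5*(3*(4*((x - 6) + 9))) = -180.
Step 2. [-5*(3*(4*((x - 6) + 9))) = -180] leading coefficient -5: divide by -5 ⇒ div: 3*(4*((x - 6) + 9)) = 36.
Step 3. [3*(4*((x - 6) + 9)) = 36] 3 out front; divide by 3, so div: 4*((x - 6) + 9) = 12.
Step 4. [4*((x - 6) + 9) = 12] LHS = 4·(…); ÷4 both sides. So div: (x - 6) + 9 = 3.
Step 5. [(x - 6) + 9 = 3] peel the +9: subtract 9 from each side, so sub: x - 6 = -6.
Step 6. [x - 6 = -6] peel the -6: add 6 from each side ⇒ sub: x = 0.

Answer: x ∈ {0}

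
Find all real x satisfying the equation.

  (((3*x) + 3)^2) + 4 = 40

Step 1. [(((3*x) + 3)^2) + 4 = 40] the outer +4 inverts by subtracting 4. So sub: ((3*x) + 3)^2 = 36.
Step 2. [((3*x) + 3)^2 = 36] √ both sides: 36 ≥ 0 gives two branches, so sqrt: (3*x) + 3 = 6 or -6.
Step 3. [(3*x) + 3 = 6 or -6] peel the +3: subtract 3 from each side ⇒ sub: 3*x = 3 or -9.
Step 4. [3*x = 3 or -9] leading coefficient 3: divide by 3, so div: x = 1 or -3.

Answer: x ∈ {-3, 1}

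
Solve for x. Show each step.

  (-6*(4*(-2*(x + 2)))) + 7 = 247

Step 1. [(-6*(4*(-2*(x + 2)))) + 7 = 247] subtract 7: x sits inside (… + 7), so sub: -6*(4*(-2*(x + 2))) = 240.
Step 2. [-6*(4*(-2*(x + 2))) = 240] -6 out front; divide by -6 ⇒ div: 4*(-2*(x + 2)) = -40.
Step 3. [4*(-2*(x + 2)) = -40] LHS = 4·(…); ÷4 both sides ⇒ div: -2*(x + 2) = -10.
Step 4. [-2*(x + 2) = -10] leading coefficient -2: divide by -2 ⇒ div: x + 2 = 5.
Step 5. [x + 2 = 5] the outer +2 inverts by subtracting 2, so sub: x = 3.

Answer: x ∈ {3}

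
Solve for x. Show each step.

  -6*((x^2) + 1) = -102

Step 1. [-6*((x^2) + 1) = -102] -6·(inner) — divide through by -6 ⇒ div: (x^2) + 1 = 17.
Step 2. [(x^2) + 1 = 17] subtract 1: x sits inside (… + 1), so sub: x^2 = 16.
Step 3. [x^2 = 16] √ both sides: 16 ≥ 0 gives two branches, so sqrt: x = 4 or -4.

Answer: x ∈ {-4, 4}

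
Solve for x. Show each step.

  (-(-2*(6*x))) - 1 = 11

Step 1. [(-(-2*(6*x))) - 1 = 11] add 1: x sits inside (… - 1), so sub: -(-2*(6*x)) = 12.
Step 2. [-(-2*(6*x)) = 12] leading − — multiply by −1, so neg: -2*(6*x) = -12.
Step 3. [-2*(6*x) = -12] -2 out front; divide by -2, so div: 6*x = 6.
Step 4. [6*x = 6] leading coefficient 6: divide by 6, so div: x = 1.

Answer: x ∈ {1}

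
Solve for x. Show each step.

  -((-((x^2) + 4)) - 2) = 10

Step 1. [-((-((x^2) + 4)) - 2) = 10] flip signs both sides, so neg: (-((x^2) + 4)) - 2 = -10.
Step 2. [(-((x^2) + 4)) - 2 = -10] add 2: x sits inside (… - 2), so sub: -((x^2) + 4) = -8.
Step 3. [-((x^2) + 4) = -8] flip signs both sides, so neg: (x^2) + 4 = 8.
Step 4. [(x^2) + 4 = 8] peel the +4: subtract 4 from each side ⇒ sub: x^2 = 4.
Step 5. [x^2 = 4] √ both sides: 4 ≥ 0 gives two branches. So sqrt: x = 2 or -2.

Answer: x ∈ {-2, 2}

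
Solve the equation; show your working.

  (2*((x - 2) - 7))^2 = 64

Step 1. [(2*((x - 2) - 7))^2 = 64] LHS squared, RHS 64 ≥ 0: apply √ (±). So sqrt: 2*((x - 2) - 7) = 8 or -8.
Step 2. [2*((x - 2) - 7) = 8 or -8] leading coefficient 2: divide by 2. So div: (x - 2) - 7 = 4 or -4.
Step 3. [(x - 2) - 7 = 4 or -4] peel the -7: add 7 from each side, so sub: x - 2 = 11 or 3.
Step 4. [x - 2 = 11 or 3] peel the -2: add 2 from each side ⇒ sub: x = 13 or 5.

Answer: x ∈ {5, 13}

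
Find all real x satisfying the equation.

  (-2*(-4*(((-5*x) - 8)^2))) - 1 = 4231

Step 1. [(-2*(-4*(((-5*x) - 8)^2))) - 1 = 4231] add 1: x sits inside (… - 1). So sub: -2*(-4*(((-5*x) - 8)^2)) = 4232.
Step 2. [-2*(-4*(((-5*x) - 8)^2)) = 4232] -2 out front; divide by -2, so div: -4*(((-5*x) - 8)^2) = -2116.
Step 3. [-4*(((-5*x) - 8)^2) = -2116] -4 out front; divide by -4, so div: ((-5*x) - 8)^2 = 529.
Step 4. [((-5*x) - 8)^2 = 529] √ both sides: 529 ≥ 0 gives two branches ⇒ sqrt: (-5*x) - 8 = 23 or -23.
Step 5. [(-5*x) - 8 = 23 or -23] peel the -8: add 8 from each side, so sub: -5*x = 31 or -15.
Step 6. [-5*x = 31 or -15] leading coefficient -5: divide by -5, so div: x = -31/5 or 3.

Answer: x ∈ {-31/5, 3}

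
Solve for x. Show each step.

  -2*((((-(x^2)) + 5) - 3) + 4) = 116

Step 1. [-2*((((-(x^2)) + 5) - 3) + 4) = 116] -2·(inner) — divide through by -2 ⇒ div: (((-(x^2)) + 5) - 3) + 4 = -58.
Step 2. [(((-(x^2)) + 5) - 3) + 4 = -58] the outer +4 inverts by subtracting 4, so sub: ((-(x^2)) + 5) - 3 = -62.
Step 3. [((-(x^2)) + 5) - 3 = -62] add 3: x sits inside (… - 3), so sub: (-(x^2)) + 5 = -59.
Step 4. [(-(x^2)) + 5 = -59] +5 is outermost — subtract 5 both sides ⇒ sub: -(x^2) = -64.
Step 5. [-(x^2) = -64] leading − — multiply by −1. So neg: x^2 = 64.
Step 6. [x^2 = 64] 64 ≥ 0, LHS is (·)² — take ±√. So sqrt: x = 8 or -8.

Answer: x ∈ {-8, 8}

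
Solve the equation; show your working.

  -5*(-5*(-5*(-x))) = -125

Step 1. [-5*(-5*(-5*(-x))) = -125] LHS = -5·(…); ÷-5 both sides. So div: -5*(-5*(-x)) = 25.
Step 2. [-5*(-5*(-x)) = 25] leading coefficient -5: divide by -5, so div: -5*(-x) = -5.
Step 3. [-5*(-x) = -5] leading coefficient -5: divide by -5, so div: -x = 1.
Step 4. [-x = 1] flip signs both sides. So neg: x = -1.

Answer: x ∈ {-1}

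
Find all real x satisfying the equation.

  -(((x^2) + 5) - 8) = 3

Step 1. [-(((x^2) + 5) - 8) = 3] leading − — multiply by −1. So neg: ((x^2) + 5) - 8 = -3.
Step 2. [((x^2) + 5) - 8 = -3] the outer -8 inverts by adding 8 ⇒ sub: (x^2) + 5 = 5.
Step 3. [(x^2) + 5 = 5] subtract 5: x sits inside (… + 5). So sub: x^2 = 0.
Step 4. [x^2 = 0] LHS squared, RHS 0 ≥ 0: apply √ (±). So sqrt: x = 0.

Answer: x ∈ {0}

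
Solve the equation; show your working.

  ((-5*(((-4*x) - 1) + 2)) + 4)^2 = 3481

Step 1. [((-5*(((-4*x) - 1) + 2)) + 4)^2 = 3481] √ both sides: 3481 ≥ 0 gives two branches ⇒ sqrt: (-5*(((-4*x) - 1) + 2)) + 4 = 59 or -59.
Step 2. [(-5*(((-4*x) - 1) + 2)) + 4 = 59 or -59] +4 is outermost — subtract 4 both sides. So sub: -5*(((-4*x) - 1) + 2) = 55 or -63.
Step 3. [-5*(((-4*x) - 1) + 2) = 55 or -63] -5 out front; divide by -5 ⇒ div: ((-4*x) - 1) + 2 = -11 or 63/5.
Step 4. [((-4*x) - 1) + 2 = -11 or 63/5] 2 comes off first (subtract 2) ⇒ sub: (-4*x) - 1 = -13 or 53/5.
Step 5. [(-4*x) - 1 = -13 or 53/5] add 1: x sits inside (… - 1), so sub: -4*x = -12 or 58/5.
Step 6. [-4*x = -12 or 58/5] divide by the outer -4, so div: x = 3 or -29/10.

Answer: x ∈ {-29/10, 3}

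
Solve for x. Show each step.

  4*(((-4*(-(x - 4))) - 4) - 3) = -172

Step 1. [4*(((-4*(-(x - 4))) - 4) - 3) = -172] LHS = 4·(…); ÷4 both sides, so div: ((-4*(-(x - 4))) - 4) - 3 = -43.
Step 2. [((-4*(-(x - 4))) - 4) - 3 = -43] peel the -3: add 3 from each side. So sub: (-4*(-(x - 4))) - 4 = -40.
Step 3. [(-4*(-(x - 4))) - 4 = -40] common factor -4 (LHS and -40) — divide through ⇒ factor: (-(x - 4)) + 1 = 10.
Step 4. [(-(x - 4)) + 1 = 10] the outer +1 inverts by subtracting 1 ⇒ sub: -(x - 4) = 9.
Step 5. [-(x - 4) = 9] LHS negated; negate both sides, so neg: x - 4 = -9.
Step 6. [x - 4 = -9] the outer -4 inverts by adding 4, so sub: x = -5.

Answer: x ∈ {-5}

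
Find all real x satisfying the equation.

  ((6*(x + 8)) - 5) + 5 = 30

Step 1. [((6*(x + 8)) - 5) + 5 = 30] subtract 5: x sits inside (… + 5) ⇒ sub: (6*(x + 8)) - 5 = 25.
Step 2. [(6*(x + 8)) - 5 = 25] the outer -5 inverts by adding 5, so sub: 6*(x + 8) = 30.
Step 3. [6*(x + 8) = 30] 6 out front; divide by 6 ⇒ div: x + 8 = 5.
Step 4. [x + 8 = 5] 8 comes off first (subtract 8) ⇒ sub: x = -3.

Answer: x ∈ {-3}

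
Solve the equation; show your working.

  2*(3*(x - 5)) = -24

Step 1. [2*(3*(x - 5)) = -24] LHS = 2·(…); ÷2 both sides, so div: 3*(x - 5) = -12.
Step 2. [3*(x - 5) = -12] 3 out front; divide by 3 ⇒ div: x - 5 = -4.
Step 3. [x - 5 = -4] peel the -5: add 5 from each side. So sub: x = 1.

Answer: x ∈ {1}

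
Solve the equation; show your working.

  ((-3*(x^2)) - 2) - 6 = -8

Step 1. [((-3*(x^2)) - 2) - 6 = -8] -6 is outermost — add 6 both sides ⇒ sub: (-3*(x^2)) - 2 = -2.
Step 2. [(-3*(x^2)) - 2 = -2] add 2: x sits inside (… - 2). So sub: -3*(x^2) = 0.
Step 3. [-3*(x^2) = 0] -3·(inner) — divide through by -3, so div: x^2 = 0.
Step 4. [x^2 = 0] LHS squared, RHS 0 ≥ 0: apply √ (±) ⇒ sqrt: x = 0.

Answer: x ∈ {0}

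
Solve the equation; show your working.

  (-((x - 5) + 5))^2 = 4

Step 1. [(-((x - 5) + 5))^2 = 4] 4 ≥ 0, LHS is (·)² — take ±√. So sqrt: -((x - 5) + 5) = 2 or -2.
Step 2. [-((x - 5) + 5) = 2 or -2] flip signs both sides, so neg: (x - 5) + 5 = -2 or 2.
Step 3. [(x - 5) + 5 = -2 or 2] 5 comes off first (subtract 5). So sub: x - 5 = -7 or -3.
Step 4. [x - 5 = -7 or -3] 5 comes off first (add 5), so sub: x = -2 or 2.

Answer: x ∈ {-2, 2}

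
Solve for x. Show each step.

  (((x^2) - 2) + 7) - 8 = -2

Step 1. [(((x^2) - 2) + 7) - 8 = -2] the outer -8 inverts by adding 8, so sub: ((x^2) - 2) + 7 = 6.
Step 2. [((x^2) - 2) + 7 = 6] +7 is outermost — subtract 7 both sides, so sub: (x^2) - 2 = -1.
Step 3. [(x^2) - 2 = -1] 2 comes off first (add 2). So sub: x^2 = 1.
Step 4. [x^2 = 1] √ both sides: 1 ≥ 0 gives two branches. So sqrt: x = 1 or -1.

Answer: x ∈ {-1, 1}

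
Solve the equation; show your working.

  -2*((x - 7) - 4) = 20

Step 1. [-2*((x - 7) - 4) = 20] divide by the outer -2, so div: (x - 7) - 4 = -10.
Step 2. [(x - 7) - 4 = -10] add 4: x sits inside (… - 4), so sub: x - 7 = -6.
Step 3. [x - 7 = -6] add 7: x sits inside (… - 7), so sub: x = 1.

Answer: x ∈ {1}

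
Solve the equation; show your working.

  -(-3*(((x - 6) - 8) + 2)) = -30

Step 1. [-(-3*(((x - 6) - 8) + 2)) = -30] flip signs both sides ⇒ neg: -3*(((x - 6) - 8) + 2) = 30.
Step 2. [-3*(((x - 6) - 8) + 2) = 30] -3 out front; divide by -3, so div: ((x - 6) - 8) + 2 = -10.
Step 3. [((x - 6) - 8) + 2 = -10] +2 is outermost — subtract 2 both sides ⇒ sub: (x - 6) - 8 = -12.
Step 4. [(x - 6) - 8 = -12] the outer -8 inverts by adding 8 ⇒ sub: x - 6 = -4.
Step 5. [x - 6 = -4] add 6: x sits inside (… - 6). So sub: x = 2.

Answer: x ∈ {2}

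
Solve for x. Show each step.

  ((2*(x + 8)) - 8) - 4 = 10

Step 1. [((2*(x + 8)) - 8) - 4 = 10] add 4: x sits inside (… - 4) ⇒ sub: (2*(x + 8)) - 8 = 14.
Step 2. [(2*(x + 8)) - 8 = 14] the outer -8 inverts by adding 8. So sub: 2*(x + 8) = 22.
Step 3. [2*(x + 8) = 22] 2 out front; divide by 2. So div: x + 8 = 11.
Step 4. [x + 8 = 11] the outer +8 inverts by subtracting 8 ⇒ sub: x = 3.

Answer: x ∈ {3}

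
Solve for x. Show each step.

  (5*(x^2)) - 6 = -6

Step 1. [(5*(x^2)) - 6 = -6] -6 is outermost — add 6 both sides. So sub: 5*(x^2) = 0.
Step 2. [5*(x^2) = 0] divide by the outer 5 ⇒ div: x^2 = 0.
Step 3. [x^2 = 0] LHS squared, RHS 0 ≥ 0: apply √ (±). So sqrt: x = 0.

Answer: x ∈ {0}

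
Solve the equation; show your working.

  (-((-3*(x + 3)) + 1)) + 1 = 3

Step 1. [(-((-3*(x + 3)) + 1)) + 1 = 3] 1 comes off first (subtract 1), so sub: -((-3*(x + 3)) + 1) = 2.
Step 2. [-((-3*(x + 3)) + 1) = 2] flip signs both sides ⇒ neg: (-3*(x + 3)) + 1 = -2.
Step 3. [(-3*(x + 3)) + 1 = -2] +1 is outermost — subtract 1 both sides. So sub: -3*(x + 3) = -3.
Step 4. [-3*(x + 3) = -3] -3 out front; divide by -3. So div: x + 3 = 1.
Step 5. [x + 3 = 1] subtract 3: x sits inside (… + 3). So sub: x = -2.

Answer: x ∈ {-2}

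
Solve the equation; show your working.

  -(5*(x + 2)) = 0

Step 1. [-(5*(x + 2)) = 0] flip signs both sides ⇒ neg: 5*(x + 2) = 0.
Step 2. [5*(x + 2) = 0] 5·(inner) — divide through by 5 ⇒ div: x + 2 = 0.
Step 3. [x + 2 = 0] 2 comes off first (subtract 2) ⇒ sub: x = -2.

Answer: x ∈ {-2}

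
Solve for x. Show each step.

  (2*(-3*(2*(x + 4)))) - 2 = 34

Step 1. [(2*(-3*(2*(x + 4)))) - 2 = 34] 2 | LHS and 2 | 34: pull 2 out ⇒ factor: (-3*(2*(x + 4))) - 1 = 17.
Step 2. [(-3*(2*(x + 4))) - 1 = 17] the outer -1 inverts by adding 1 ⇒ sub: -3*(2*(x + 4)) = 18.
Step 3. [-3*(2*(x + 4)) = 18] LHS = -3·(…); ÷-3 both sides, so div: 2*(x + 4) = -6.
Step 4. [2*(x + 4) = -6] 2·(inner) — divide through by 2. So div: x + 4 = -3.
Step 5. [x + 4 = -3] 4 comes off first (subtract 4) ⇒ sub: x = -7.

Answer: x ∈ {-7}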